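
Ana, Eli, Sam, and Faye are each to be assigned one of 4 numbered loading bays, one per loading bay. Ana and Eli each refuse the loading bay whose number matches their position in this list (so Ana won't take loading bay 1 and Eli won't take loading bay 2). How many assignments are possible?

Let Aᵢ (for i ∈ {1, 2}) be the placements that put person i in their forbidden loading bay. Any j of these fix j positions, leaving (4−j)! ways to fill the rest, and there are C(2,j) ways to pick which j.
By inclusion–exclusion, the number of valid placements is Σ_{j=0}^{2} (−1)^j C(2,j)·(4−j)!.
Computing: 24 − 12 + 2 = 14.

14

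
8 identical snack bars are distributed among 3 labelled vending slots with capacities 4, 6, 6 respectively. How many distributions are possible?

By stars and bars, unrestricted non-negative solutions to x_1+…+x_3 = 8 number C(8+2,2) = 45.
Subtract solutions that violate a single cap (substitute x_i' = x_i − (cap_i+1)): x_1 ≥ 5 gives C(5,2) = 10; x_2 ≥ 7 gives C(3,2) = 3; x_3 ≥ 7 gives C(3,2) = 3. Together 16.
No two caps can be exceeded simultaneously, so the pair terms are all 0.
By inclusion–exclusion the count is 45 − 16 + 0 = 29.

29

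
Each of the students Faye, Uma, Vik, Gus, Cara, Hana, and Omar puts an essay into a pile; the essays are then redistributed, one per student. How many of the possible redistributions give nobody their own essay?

1854

Count assignments avoiding every fixed point. For any j of the 7 students fixed to their own essay, the other 7−j can be arranged in (7−j)! ways.
By inclusion–exclusion this is Σ_{j=0}^{7} (−1)^j C(7,j)·(7−j)!.
Computing: 5040 − 5040 + 2520 − 840 + 210 − 42 + 7 − 1 = 1854.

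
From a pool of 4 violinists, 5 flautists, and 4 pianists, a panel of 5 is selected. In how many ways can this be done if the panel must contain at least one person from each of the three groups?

Unrestricted: C(13,5) = 1287 ways to pick any 5 of the 13.
Selections missing a whole group: no violinists → C(9,5) = 126; no flautists → C(8,5) = 56; no pianists → C(9,5) = 126.
Add back selections omitting two groups (i.e. drawn from a single group): C(4,5) + C(5,5) + C(4,5) = 1.
By inclusion–exclusion: 1287 − 308 + 1 = 980.

980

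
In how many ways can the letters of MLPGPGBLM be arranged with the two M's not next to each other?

There are 9!/(2!·2!·2!·2!) = 22680 arrangements of MLPGPGBLM in total.
If the two M's are adjacent, glue them into one block, leaving 8 items to arrange: (8)!/(2!·2!·2!) = 5040 ways.
Subtracting, 22680 − 5040 = 17640 arrangements keep the M's apart.

17640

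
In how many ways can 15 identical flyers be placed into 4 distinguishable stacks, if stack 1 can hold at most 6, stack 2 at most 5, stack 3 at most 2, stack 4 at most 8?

63

Ignoring the caps, the number of non-negative solutions to x_1+…+x_4 = 15 is C(18,3) = 816.
Subtract solutions that violate a single cap (substitute x_i' = x_i − (cap_i+1)): x_1 ≥ 7 gives C(11,3) = 165; x_2 ≥ 6 gives C(12,3) = 220; x_3 ≥ 3 gives C(15,3) = 455; x_4 ≥ 9 gives C(9,3) = 84. Together 924.
Add back pairs where two caps are both exceeded: 10 + 56 + 0 + 84 + 1 + 20 = 171.
By inclusion–exclusion the count is 816 − 924 + 171 = 63.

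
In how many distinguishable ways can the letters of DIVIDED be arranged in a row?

420

DIVIDED has 7 letters with D appearing 3 times and I appearing twice.
The number of distinct arrangements is 7!/(3!·2!) = 5040/12 = 420.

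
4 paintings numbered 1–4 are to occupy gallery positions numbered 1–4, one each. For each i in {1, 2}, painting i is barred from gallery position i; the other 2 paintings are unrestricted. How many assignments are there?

14

Let Aᵢ (for i ∈ {1, 2}) be the placements that put painting i in its forbidden gallery position. Any j of these fix j positions, leaving (4−j)! ways to fill the rest, and there are C(2,j) ways to pick which j.
By inclusion–exclusion, the number of valid placements is Σ_{j=0}^{2} (−1)^j C(2,j)·(4−j)!.
Computing: 24 − 12 + 2 = 14.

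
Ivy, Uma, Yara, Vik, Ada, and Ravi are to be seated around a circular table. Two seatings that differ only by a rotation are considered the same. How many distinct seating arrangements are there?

120

Seat Ivy anywhere (absorbing the rotational symmetry), then permute the other 5: (5)! = 120.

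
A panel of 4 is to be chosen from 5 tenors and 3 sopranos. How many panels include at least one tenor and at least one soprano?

With no constraint there are C(8,4) = 70 possible selections.
Selections missing a whole group: no tenors → C(3,4) = 0; no sopranos → C(5,4) = 5.
Both groups omitted at once is impossible, so 70 − 5 = 65.

65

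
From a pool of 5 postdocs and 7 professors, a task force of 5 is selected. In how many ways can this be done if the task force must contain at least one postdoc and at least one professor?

With no constraint there are C(12,5) = 792 possible selections.
Selections missing a whole group: no postdocs → C(7,5) = 21; no professors → C(5,5) = 1.
Both groups omitted at once is impossible, so 792 − 22 = 770.

770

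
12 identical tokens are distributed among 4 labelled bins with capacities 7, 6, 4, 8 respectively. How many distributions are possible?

Without the upper bounds there are C(15,3) = 455 ways to split 12 among 4 bins.
Subtract solutions that violate a single cap (substitute x_i' = x_i − (cap_i+1)): x_1 ≥ 8 gives C(7,3) = 35; x_2 ≥ 7 gives C(8,3) = 56; x_3 ≥ 5 gives C(10,3) = 120; x_4 ≥ 9 gives C(6,3) = 20. Together 231.
Add back pairs where two caps are both exceeded: 0 + 0 + 0 + 1 + 0 + 0 = 1.
By inclusion–exclusion the count is 455 − 231 + 1 = 225.

225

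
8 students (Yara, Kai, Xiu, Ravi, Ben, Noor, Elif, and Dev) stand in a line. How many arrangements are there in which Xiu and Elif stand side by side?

Place the 6 others and the Xiu-Elif pair as 7 objects in a line; the pair has 2 internal arrangements.
So the count is 2·(7)! = 10080.

10080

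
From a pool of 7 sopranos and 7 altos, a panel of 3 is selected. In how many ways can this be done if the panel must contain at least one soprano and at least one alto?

294

Unrestricted: C(14,3) = 364 ways to pick any 3 of the 14.
Selections missing a whole group: no sopranos → C(7,3) = 35; no altos → C(7,3) = 35.
Both groups omitted at once is impossible, so 364 − 70 = 294.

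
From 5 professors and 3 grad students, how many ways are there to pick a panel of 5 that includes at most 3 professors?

Split by how many professors are chosen (0 through 3).
Sum: C(5,0)·C(3,5) + C(5,1)·C(3,4) + C(5,2)·C(3,3) + C(5,3)·C(3,2) = 0 + 0 + 10 + 30 = 40.

40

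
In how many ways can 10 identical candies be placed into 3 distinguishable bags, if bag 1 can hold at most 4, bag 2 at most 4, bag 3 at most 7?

By stars and bars, unrestricted non-negative solutions to x_1+…+x_3 = 10 number C(10+2,2) = 66.
Subtract solutions that violate a single cap (substitute x_i' = x_i − (cap_i+1)): x_1 ≥ 5 gives C(7,2) = 21; x_2 ≥ 5 gives C(7,2) = 21; x_3 ≥ 8 gives C(4,2) = 6. Together 48.
Add back pairs where two caps are both exceeded: 1 + 0 + 0 = 1.
By inclusion–exclusion the count is 66 − 48 + 1 = 19.

19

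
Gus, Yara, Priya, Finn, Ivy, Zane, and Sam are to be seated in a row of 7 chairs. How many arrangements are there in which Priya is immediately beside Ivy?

1440

Place the 5 others and the Priya-Ivy pair as 6 objects in a line; the pair has 2 internal arrangements.
So the count is 2·(6)! = 1440.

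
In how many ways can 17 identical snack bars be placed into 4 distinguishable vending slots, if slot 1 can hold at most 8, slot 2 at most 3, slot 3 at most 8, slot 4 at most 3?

48

By stars and bars, unrestricted non-negative solutions to x_1+…+x_4 = 17 number C(17+3,3) = 1140.
Subtract solutions that violate a single cap (substitute x_i' = x_i − (cap_i+1)): x_1 ≥ 9 gives C(11,3) = 165; x_2 ≥ 4 gives C(16,3) = 560; x_3 ≥ 9 gives C(11,3) = 165; x_4 ≥ 4 gives C(16,3) = 560. Together 1450.
Add back pairs where two caps are both exceeded: 35 + 0 + 35 + 35 + 220 + 35 = 360.
Subtract triples: 0 + 1 + 0 + 1 = 2.
By inclusion–exclusion the count is 1140 − 1450 + 360 − 2 = 48.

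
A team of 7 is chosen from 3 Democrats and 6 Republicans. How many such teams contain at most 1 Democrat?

3

Split by how many Democrats are chosen (0 through 1).
Sum: C(3,0)·C(6,7) + C(3,1)·C(6,6) = 0 + 3 = 3.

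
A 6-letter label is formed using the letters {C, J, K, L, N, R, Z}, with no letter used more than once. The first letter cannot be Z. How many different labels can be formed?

The first letter has 7−1 = 6 choices (anything except Z).
The remaining 5 letters are filled from the other 6 symbols without repetition: 6 × 5 × 4 × 3 × 2 = 720.
Total: 6 × 720 = 4320.

4320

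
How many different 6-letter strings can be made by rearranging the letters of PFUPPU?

Letter multiplicities in PFUPPU: F×1, P×3, U×2.
The number of distinct arrangements is 6!/(3!·2!) = 720/12 = 60.

60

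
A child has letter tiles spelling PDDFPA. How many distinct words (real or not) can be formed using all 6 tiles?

Letter multiplicities in PDDFPA: A×1, D×2, F×1, P×2.
So there are 6! / (2!·2!) = 180 distinguishable arrangements.

180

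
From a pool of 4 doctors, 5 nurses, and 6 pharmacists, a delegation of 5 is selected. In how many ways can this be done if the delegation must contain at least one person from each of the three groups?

2170

Total 5-person selections from all 15: C(15,5) = 3003.
Subtract selections that omit an entire group: no doctors → C(11,5) = 462; no nurses → C(10,5) = 252; no pharmacists → C(9,5) = 126.
Add back selections omitting two groups (i.e. drawn from a single group): C(4,5) + C(5,5) + C(6,5) = 7.
By inclusion–exclusion: 3003 − 840 + 7 = 2170.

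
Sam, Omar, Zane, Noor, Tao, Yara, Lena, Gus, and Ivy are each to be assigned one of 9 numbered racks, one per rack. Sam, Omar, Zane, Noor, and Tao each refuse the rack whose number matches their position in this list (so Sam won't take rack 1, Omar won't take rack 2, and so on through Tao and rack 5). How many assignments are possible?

205056

Let Aᵢ (for 1 ≤ i ≤ 5) be the placements that put person i in their forbidden rack. Any j of these fix j positions, leaving (9−j)! ways to fill the rest, and there are C(5,j) ways to pick which j.
By inclusion–exclusion, the number of valid placements is Σ_{j=0}^{5} (−1)^j C(5,j)·(9−j)!.
Computing: 362880 − 201600 + 50400 − 7200 + 600 − 24 = 205056.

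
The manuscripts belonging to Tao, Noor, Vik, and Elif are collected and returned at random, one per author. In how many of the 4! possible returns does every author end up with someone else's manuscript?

This is the derangement count D_4: permutations of 4 items with no fixed point.
By inclusion–exclusion this is Σ_{j=0}^{4} (−1)^j C(4,j)·(4−j)!.
Computing: 24 − 24 + 12 − 4 + 1 = 9.

9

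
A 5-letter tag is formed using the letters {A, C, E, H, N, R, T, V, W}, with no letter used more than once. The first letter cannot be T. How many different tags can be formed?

13440

The first letter has 9−1 = 8 choices (anything except T).
The remaining 4 letters are filled from the other 8 symbols without repetition: 8 × 7 × 6 × 5 = 1680.
Total: 8 × 1680 = 13440.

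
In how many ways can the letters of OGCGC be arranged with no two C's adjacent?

There are 5!/(2!·2!) = 30 arrangements of OGCGC in total.
Arrangements with the C's together: treat CC as one letter, giving (4)!/(2!) = 12.
Subtracting, 30 − 12 = 18 arrangements keep the C's apart.

18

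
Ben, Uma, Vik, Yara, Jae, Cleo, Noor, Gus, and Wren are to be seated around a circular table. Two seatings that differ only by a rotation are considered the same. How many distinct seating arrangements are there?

Fix one person's seat to break rotational symmetry; the remaining 8 people can be arranged in (8)! = 40320 ways.

40320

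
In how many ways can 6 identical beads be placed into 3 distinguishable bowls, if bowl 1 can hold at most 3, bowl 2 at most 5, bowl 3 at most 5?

20

Ignoring the caps, the number of non-negative solutions to x_1+…+x_3 = 6 is C(8,2) = 28.
Subtract solutions that violate a single cap (substitute x_i' = x_i − (cap_i+1)): x_1 ≥ 4 gives C(4,2) = 6; x_2 ≥ 6 gives C(2,2) = 1; x_3 ≥ 6 gives C(2,2) = 1. Together 8.
No two caps can be exceeded simultaneously, so the pair terms are all 0.
By inclusion–exclusion the count is 28 − 8 + 0 = 20.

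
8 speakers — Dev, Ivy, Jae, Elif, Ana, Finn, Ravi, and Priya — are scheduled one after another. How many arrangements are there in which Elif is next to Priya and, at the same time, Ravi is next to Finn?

Treat {Elif,Priya} as one block (2 orders) and {Ravi,Finn} as another (2 orders).
That leaves 6 units to arrange: 2 × 2 × 6! = 4 × 720 = 2880.

2880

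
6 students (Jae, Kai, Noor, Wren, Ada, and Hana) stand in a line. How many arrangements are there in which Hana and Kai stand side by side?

240

Glue Hana and Kai into one block (2 internal orders), leaving 5 units to arrange in a row.
So the count is 2·(5)! = 240.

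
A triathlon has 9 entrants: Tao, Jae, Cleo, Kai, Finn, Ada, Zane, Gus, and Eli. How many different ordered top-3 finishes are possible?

There are 9 choices for 1st place, 8 for 2nd, and 7 for 3rd.
That gives 9 × 8 × 7 = 504.

504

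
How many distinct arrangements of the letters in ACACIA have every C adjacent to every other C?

Treat the 2 copies of C as a single block. The multiset to arrange is then {CC, A, A, A, I}, 5 items in all.
That gives (5)!/(3!) = 20 arrangements.

20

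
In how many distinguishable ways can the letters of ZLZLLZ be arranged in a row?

ZLZLLZ has 6 letters with L appearing 3 times and Z appearing 3 times.
Dividing 6! = 720 by 3!·3! = 36 for the repeated letters gives 20.

20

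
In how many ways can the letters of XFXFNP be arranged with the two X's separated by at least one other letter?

There are 6!/(2!·2!) = 180 arrangements of XFXFNP in total.
Arrangements with the X's together: treat XX as one letter, giving (5)!/(2!) = 60.
Hence 180 − 60 = 120.

120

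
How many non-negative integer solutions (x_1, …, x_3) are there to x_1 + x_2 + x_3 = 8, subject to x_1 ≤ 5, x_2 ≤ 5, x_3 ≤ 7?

32

Ignoring the caps, the number of non-negative solutions to x_1+…+x_3 = 8 is C(10,2) = 45.
Subtract solutions that violate a single cap (substitute x_i' = x_i − (cap_i+1)): x_1 ≥ 6 gives C(4,2) = 6; x_2 ≥ 6 gives C(4,2) = 6; x_3 ≥ 8 gives C(2,2) = 1. Together 13.
No two caps can be exceeded simultaneously, so the pair terms are all 0.
By inclusion–exclusion the count is 45 − 13 + 0 = 32.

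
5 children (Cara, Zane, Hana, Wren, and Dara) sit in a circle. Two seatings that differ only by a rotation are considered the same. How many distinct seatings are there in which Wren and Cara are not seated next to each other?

All circular seatings of 5 people number (4)! = 24.
Seatings with Wren beside Cara: treat them as a block with 2 internal orders, giving 2 × (3)! = 12.
Subtracting, 24 − 12 = 12.

12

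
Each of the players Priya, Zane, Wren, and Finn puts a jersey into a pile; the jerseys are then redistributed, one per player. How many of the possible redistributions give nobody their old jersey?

9

Count assignments avoiding every fixed point. For any j of the 4 players fixed to their old jersey, the other 4−j can be arranged in (4−j)! ways.
By inclusion–exclusion this is Σ_{j=0}^{4} (−1)^j C(4,j)·(4−j)!.
Computing: 24 − 24 + 12 − 4 + 1 = 9.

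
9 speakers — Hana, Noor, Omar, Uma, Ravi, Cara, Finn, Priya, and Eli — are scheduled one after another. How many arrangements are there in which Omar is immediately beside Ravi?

80640

Treat {Omar, Ravi} as a single unit. There are 8 units to order, and the pair itself can be ordered 2 ways.
So the count is 2·(8)! = 80640.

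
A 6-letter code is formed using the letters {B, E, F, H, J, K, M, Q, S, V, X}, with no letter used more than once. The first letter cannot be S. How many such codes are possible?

302400

The first letter has 11−1 = 10 choices (anything except S).
The remaining 5 letters are filled from the other 10 symbols without repetition: 10 × 9 × 8 × 7 × 6 = 30240.
Total: 10 × 30240 = 302400.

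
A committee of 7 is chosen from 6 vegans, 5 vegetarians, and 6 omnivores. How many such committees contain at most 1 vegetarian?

5412

Split by how many vegetarians are chosen (0 through 1).
Sum: C(5,0)·C(12,7) + C(5,1)·C(12,6) = 792 + 4620 = 5412.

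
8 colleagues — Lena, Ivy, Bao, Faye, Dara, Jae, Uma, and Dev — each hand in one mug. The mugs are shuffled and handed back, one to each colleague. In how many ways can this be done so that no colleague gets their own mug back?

This is the derangement count D_8: permutations of 8 items with no fixed point.
By inclusion–exclusion this is Σ_{j=0}^{8} (−1)^j C(8,j)·(8−j)!.
Computing: 40320 − 40320 + 20160 − 6720 + 1680 − 336 + 56 − 8 + 1 = 14833.

14833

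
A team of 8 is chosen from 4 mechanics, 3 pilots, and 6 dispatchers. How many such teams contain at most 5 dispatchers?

Split by how many dispatchers are chosen (0 through 5).
Sum: C(6,0)·C(7,8) + C(6,1)·C(7,7) + C(6,2)·C(7,6) + C(6,3)·C(7,5) + C(6,4)·C(7,4) + C(6,5)·C(7,3) = 0 + 6 + 105 + 420 + 525 + 210 = 1266.

1266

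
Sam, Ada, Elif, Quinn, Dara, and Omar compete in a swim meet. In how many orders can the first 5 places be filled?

720

This is an ordered selection of 5 from 6: P(6,5).
That gives 6 × 5 × 4 × 3 × 2 = 720.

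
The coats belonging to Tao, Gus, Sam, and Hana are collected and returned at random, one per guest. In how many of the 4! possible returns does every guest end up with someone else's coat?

9

Count assignments avoiding every fixed point. For any j of the 4 guests fixed to their own coat, the other 4−j can be arranged in (4−j)! ways.
By inclusion–exclusion this is Σ_{j=0}^{4} (−1)^j C(4,j)·(4−j)!.
Computing: 24 − 24 + 12 − 4 + 1 = 9.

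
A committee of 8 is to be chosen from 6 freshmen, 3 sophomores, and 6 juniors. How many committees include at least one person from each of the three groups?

With no constraint there are C(15,8) = 6435 possible selections.
Selections missing a whole group: no freshmen → C(9,8) = 9; no sophomores → C(12,8) = 495; no juniors → C(9,8) = 9.
Add back selections omitting two groups (i.e. drawn from a single group): C(6,8) + C(3,8) + C(6,8) = 0.
By inclusion–exclusion: 6435 − 513 + 0 = 5922.

5922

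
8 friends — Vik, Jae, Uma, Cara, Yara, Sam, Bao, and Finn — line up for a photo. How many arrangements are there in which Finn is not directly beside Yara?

30240

Of the 8! = 40320 arrangements, those with Finn and Yara adjacent number 2 × 7! = 10080 (treat the pair as a block with 2 internal orders).
Complementary counting: 40320 − 10080 = 30240.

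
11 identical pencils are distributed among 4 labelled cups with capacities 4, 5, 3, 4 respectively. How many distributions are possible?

50

Without the upper bounds there are C(14,3) = 364 ways to split 11 among 4 cups.
Subtract solutions that violate a single cap (substitute x_i' = x_i − (cap_i+1)): x_1 ≥ 5 gives C(9,3) = 84; x_2 ≥ 6 gives C(8,3) = 56; x_3 ≥ 4 gives C(10,3) = 120; x_4 ≥ 5 gives C(9,3) = 84. Together 344.
Add back pairs where two caps are both exceeded: 1 + 10 + 4 + 4 + 1 + 10 = 30.
By inclusion–exclusion the count is 364 − 344 + 30 = 50.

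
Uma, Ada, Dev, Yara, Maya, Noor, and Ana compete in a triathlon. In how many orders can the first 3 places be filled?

210

There are 7 choices for 1st place, 6 for 2nd, and 5 for 3rd.
That gives 7 × 6 × 5 = 210.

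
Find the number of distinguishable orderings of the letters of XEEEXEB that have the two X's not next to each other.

There are 7!/(4!·2!) = 105 arrangements of XEEEXEB in total.
If the two X's are adjacent, glue them into one block, leaving 6 items to arrange: (6)!/(4!) = 30 ways.
Hence 105 − 30 = 75.

75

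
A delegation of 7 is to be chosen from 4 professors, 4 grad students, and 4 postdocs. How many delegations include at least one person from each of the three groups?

768

Total 7-person selections from all 12: C(12,7) = 792.
Selections missing a whole group: no professors → C(8,7) = 8; no grad students → C(8,7) = 8; no postdocs → C(8,7) = 8.
Add back selections omitting two groups (i.e. drawn from a single group): C(4,7) + C(4,7) + C(4,7) = 0.
By inclusion–exclusion: 792 − 24 + 0 = 768.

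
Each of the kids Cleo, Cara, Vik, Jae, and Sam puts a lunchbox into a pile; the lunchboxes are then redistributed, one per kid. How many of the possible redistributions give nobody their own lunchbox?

Let Aᵢ be the assignments in which kid i gets their own lunchbox. We want the size of the complement of A₁∪…∪A_5.
By inclusion–exclusion this is Σ_{j=0}^{5} (−1)^j C(5,j)·(5−j)!.
Computing: 120 − 120 + 60 − 20 + 5 − 1 = 44.

44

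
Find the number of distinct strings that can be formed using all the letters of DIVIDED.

420

Letter multiplicities in DIVIDED: D×3, E×1, I×2, V×1.
Dividing 7! = 5040 by 3!·2! = 12 for the repeated letters gives 420.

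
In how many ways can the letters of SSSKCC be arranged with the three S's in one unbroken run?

12

Treat the 3 copies of S as a single block. The multiset to arrange is then {SSS, C, C, K}, 4 items in all.
That gives (4)!/(2!) = 12 arrangements.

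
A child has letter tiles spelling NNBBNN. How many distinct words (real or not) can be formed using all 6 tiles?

15

The 6 letters of NNBBNN have repeats: B appearing twice and N appearing 4 times.
So there are 6! / (4!·2!) = 15 distinguishable arrangements.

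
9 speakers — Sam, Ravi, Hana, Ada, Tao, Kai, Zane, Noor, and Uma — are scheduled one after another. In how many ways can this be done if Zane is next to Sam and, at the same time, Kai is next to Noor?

20160

Treat {Zane,Sam} as one block (2 orders) and {Kai,Noor} as another (2 orders).
That leaves 7 units to arrange: 2 × 2 × 7! = 4 × 5040 = 20160.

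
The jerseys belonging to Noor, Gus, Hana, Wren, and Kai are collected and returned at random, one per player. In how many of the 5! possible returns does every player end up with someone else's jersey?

This is the derangement count D_5: permutations of 5 items with no fixed point.
By inclusion–exclusion this is Σ_{j=0}^{5} (−1)^j C(5,j)·(5−j)!.
Computing: 120 − 120 + 60 − 20 + 5 − 1 = 44.

44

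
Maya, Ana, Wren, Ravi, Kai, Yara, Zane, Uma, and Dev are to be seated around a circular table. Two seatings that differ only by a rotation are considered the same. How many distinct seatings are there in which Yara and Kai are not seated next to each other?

Without the restriction there are (8)! = 40320 seatings.
Seatings with Yara beside Kai: treat them as a block with 2 internal orders, giving 2 × (7)! = 10080.
Subtracting, 40320 − 10080 = 30240.

30240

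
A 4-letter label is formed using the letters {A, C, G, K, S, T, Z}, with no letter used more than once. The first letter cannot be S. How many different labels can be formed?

The first letter has 7−1 = 6 choices (anything except S).
The remaining 3 letters are filled from the other 6 symbols without repetition: 6 × 5 × 4 = 120.
Total: 6 × 120 = 720.

720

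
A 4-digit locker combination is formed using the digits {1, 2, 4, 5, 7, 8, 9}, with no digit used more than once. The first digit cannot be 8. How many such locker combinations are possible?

720

The first digit has 7−1 = 6 choices (anything except 8).
The remaining 3 digits are filled from the other 6 symbols without repetition: 6 × 5 × 4 = 120.
Total: 6 × 120 = 720.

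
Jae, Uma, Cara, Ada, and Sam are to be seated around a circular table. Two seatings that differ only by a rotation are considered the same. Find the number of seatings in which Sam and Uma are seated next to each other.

12

Treat {Sam, Uma} as one unit (2 internal orders) and seat the resulting 4 units around the table: (3)! circular arrangements.
So 2 × (3)! = 2 × 6 = 12.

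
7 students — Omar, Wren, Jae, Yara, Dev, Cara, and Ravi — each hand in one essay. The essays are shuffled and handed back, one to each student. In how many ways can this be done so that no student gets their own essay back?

Count assignments avoiding every fixed point. For any j of the 7 students fixed to their own essay, the other 7−j can be arranged in (7−j)! ways.
By inclusion–exclusion this is Σ_{j=0}^{7} (−1)^j C(7,j)·(7−j)!.
Computing: 5040 − 5040 + 2520 − 840 + 210 − 42 + 7 − 1 = 1854.

1854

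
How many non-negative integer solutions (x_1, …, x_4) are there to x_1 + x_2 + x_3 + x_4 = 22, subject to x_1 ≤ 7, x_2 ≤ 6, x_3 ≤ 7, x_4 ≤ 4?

By stars and bars, unrestricted non-negative solutions to x_1+…+x_4 = 22 number C(22+3,3) = 2300.
Subtract solutions that violate a single cap (substitute x_i' = x_i − (cap_i+1)): x_1 ≥ 8 gives C(17,3) = 680; x_2 ≥ 7 gives C(18,3) = 816; x_3 ≥ 8 gives C(17,3) = 680; x_4 ≥ 5 gives C(20,3) = 1140. Together 3316.
Add back pairs where two caps are both exceeded: 120 + 84 + 220 + 120 + 286 + 220 = 1050.
Subtract triples: 0 + 10 + 4 + 10 = 24.
By inclusion–exclusion the count is 2300 − 3316 + 1050 − 24 = 10.

10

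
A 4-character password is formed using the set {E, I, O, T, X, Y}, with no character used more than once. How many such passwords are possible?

With no repetition, fill the 4 characters in order: 6 choices, then 5, down to 3.
That product is 6 × 5 × 4 × 3 = 360.

360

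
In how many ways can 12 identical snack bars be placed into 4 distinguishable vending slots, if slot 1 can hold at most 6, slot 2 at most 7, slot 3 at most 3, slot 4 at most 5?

Without the upper bounds there are C(15,3) = 455 ways to split 12 among 4 vending slots.
Subtract solutions that violate a single cap (substitute x_i' = x_i − (cap_i+1)): x_1 ≥ 7 gives C(8,3) = 56; x_2 ≥ 8 gives C(7,3) = 35; x_3 ≥ 4 gives C(11,3) = 165; x_4 ≥ 6 gives C(9,3) = 84. Together 340.
Add back pairs where two caps are both exceeded: 0 + 4 + 0 + 1 + 0 + 10 = 15.
By inclusion–exclusion the count is 455 − 340 + 15 = 130.

130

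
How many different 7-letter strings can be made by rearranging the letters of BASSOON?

1260

BASSOON has 7 letters with O appearing twice and S appearing twice.
So there are 7! / (2!·2!) = 1260 distinguishable arrangements.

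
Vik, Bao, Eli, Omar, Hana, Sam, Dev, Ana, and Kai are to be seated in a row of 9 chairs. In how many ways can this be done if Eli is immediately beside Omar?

80640

Place the 7 others and the Eli-Omar pair as 8 objects in a line; the pair has 2 internal arrangements.
That gives 2 × 8! = 2 × 40320 = 80640.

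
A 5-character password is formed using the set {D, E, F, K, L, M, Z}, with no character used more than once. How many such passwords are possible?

2520

Choose and order 5 of the 7 symbols: the first character has 7 options, the next 6, and so on down to 3.
7 × 6 × 5 × 4 × 3 = 2520.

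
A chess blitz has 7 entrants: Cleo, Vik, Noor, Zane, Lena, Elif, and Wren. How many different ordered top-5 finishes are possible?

This is an ordered selection of 5 from 7: P(7,5).
That gives 7 × 6 × 5 × 4 × 3 = 2520.

2520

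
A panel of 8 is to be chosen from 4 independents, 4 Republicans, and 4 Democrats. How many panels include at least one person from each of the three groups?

492

Total 8-person selections from all 12: C(12,8) = 495.
Subtract selections that omit an entire group: no independents → C(8,8) = 1; no Republicans → C(8,8) = 1; no Democrats → C(8,8) = 1.
Add back selections omitting two groups (i.e. drawn from a single group): C(4,8) + C(4,8) + C(4,8) = 0.
By inclusion–exclusion: 495 − 3 + 0 = 492.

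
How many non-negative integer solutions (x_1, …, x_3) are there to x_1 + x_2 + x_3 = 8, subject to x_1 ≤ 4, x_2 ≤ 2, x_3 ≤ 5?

9

Ignoring the caps, the number of non-negative solutions to x_1+…+x_3 = 8 is C(10,2) = 45.
Subtract solutions that violate a single cap (substitute x_i' = x_i − (cap_i+1)): x_1 ≥ 5 gives C(5,2) = 10; x_2 ≥ 3 gives C(7,2) = 21; x_3 ≥ 6 gives C(4,2) = 6. Together 37.
Add back pairs where two caps are both exceeded: 1 + 0 + 0 = 1.
By inclusion–exclusion the count is 45 − 37 + 1 = 9.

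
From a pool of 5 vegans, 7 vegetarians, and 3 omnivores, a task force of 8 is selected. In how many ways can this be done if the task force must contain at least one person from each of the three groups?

Total 8-person selections from all 15: C(15,8) = 6435.
Selections missing a whole group: no vegans → C(10,8) = 45; no vegetarians → C(8,8) = 1; no omnivores → C(12,8) = 495.
Add back selections omitting two groups (i.e. drawn from a single group): C(5,8) + C(7,8) + C(3,8) = 0.
By inclusion–exclusion: 6435 − 541 + 0 = 5894.

5894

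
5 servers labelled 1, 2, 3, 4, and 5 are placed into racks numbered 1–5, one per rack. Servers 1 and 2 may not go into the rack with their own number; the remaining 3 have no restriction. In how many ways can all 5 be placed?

78

Let Aᵢ (for i ∈ {1, 2}) be the placements that put server i in its forbidden rack. Any j of these fix j positions, leaving (5−j)! ways to fill the rest, and there are C(2,j) ways to pick which j.
By inclusion–exclusion, the number of valid placements is Σ_{j=0}^{2} (−1)^j C(2,j)·(5−j)!.
Computing: 120 − 48 + 6 = 78.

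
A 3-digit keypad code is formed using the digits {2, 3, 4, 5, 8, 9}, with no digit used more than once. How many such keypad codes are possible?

Choose and order 3 of the 6 symbols: the first digit has 6 options, the next 5, then 4.
That product is 6 × 5 × 4 = 120.

120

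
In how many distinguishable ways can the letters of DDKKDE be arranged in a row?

60

The 6 letters of DDKKDE have repeats: D appearing 3 times and K appearing twice.
The number of distinct arrangements is 6!/(3!·2!) = 720/12 = 60.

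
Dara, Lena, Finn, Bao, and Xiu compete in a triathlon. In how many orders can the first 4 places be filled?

There are 5 choices for 1st place, 4 for 2nd, and so on down to 2 for position 4.
That gives 5 × 4 × 3 × 2 = 120.

120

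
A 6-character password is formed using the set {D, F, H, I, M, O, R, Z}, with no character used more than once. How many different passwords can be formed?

With no repetition, fill the 6 characters in order: 8 choices, then 7, down to 3.
That product is 8 × 7 × 6 × 5 × 4 × 3 = 20160.

20160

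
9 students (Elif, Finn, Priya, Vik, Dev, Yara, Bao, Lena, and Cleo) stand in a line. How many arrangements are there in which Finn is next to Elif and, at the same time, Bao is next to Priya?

Treat {Finn,Elif} as one block (2 orders) and {Bao,Priya} as another (2 orders).
That leaves 7 units to arrange: 2 × 2 × 7! = 4 × 5040 = 20160.

20160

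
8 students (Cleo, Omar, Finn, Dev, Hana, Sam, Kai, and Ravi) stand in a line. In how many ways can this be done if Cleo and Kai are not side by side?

30240

There are 8! = 40320 arrangements in all. If Cleo and Kai are adjacent, merging them into one block gives 2·(7)! = 10080 arrangements.
So 40320 − 10080 = 30240 arrangements keep them apart.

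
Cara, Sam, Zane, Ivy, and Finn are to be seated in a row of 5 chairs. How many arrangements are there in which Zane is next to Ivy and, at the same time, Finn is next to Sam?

Treat {Zane,Ivy} as one block (2 orders) and {Finn,Sam} as another (2 orders).
That leaves 3 units to arrange: 2 × 2 × 3! = 4 × 6 = 24.

24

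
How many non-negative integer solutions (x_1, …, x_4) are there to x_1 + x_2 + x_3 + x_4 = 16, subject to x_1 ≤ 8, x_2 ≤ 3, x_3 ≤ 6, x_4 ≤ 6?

98

Ignoring the caps, the number of non-negative solutions to x_1+…+x_4 = 16 is C(19,3) = 969.
Subtract solutions that violate a single cap (substitute x_i' = x_i − (cap_i+1)): x_1 ≥ 9 gives C(10,3) = 120; x_2 ≥ 4 gives C(15,3) = 455; x_3 ≥ 7 gives C(12,3) = 220; x_4 ≥ 7 gives C(12,3) = 220. Together 1015.
Add back pairs where two caps are both exceeded: 20 + 1 + 1 + 56 + 56 + 10 = 144.
By inclusion–exclusion the count is 969 − 1015 + 144 = 98.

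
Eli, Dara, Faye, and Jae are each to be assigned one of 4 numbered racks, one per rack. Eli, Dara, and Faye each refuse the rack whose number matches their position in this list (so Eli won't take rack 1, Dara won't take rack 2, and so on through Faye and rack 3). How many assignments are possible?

11

Let Aᵢ (for i ∈ {1, 2, 3}) be the placements that put person i in their forbidden rack. Any j of these fix j positions, leaving (4−j)! ways to fill the rest, and there are C(3,j) ways to pick which j.
By inclusion–exclusion, the number of valid placements is Σ_{j=0}^{3} (−1)^j C(3,j)·(4−j)!.
Computing: 24 − 18 + 6 − 1 = 11.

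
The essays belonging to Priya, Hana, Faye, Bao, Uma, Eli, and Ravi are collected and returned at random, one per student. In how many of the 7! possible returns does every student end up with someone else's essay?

1854

Count assignments avoiding every fixed point. For any j of the 7 students fixed to their own essay, the other 7−j can be arranged in (7−j)! ways.
By inclusion–exclusion this is Σ_{j=0}^{7} (−1)^j C(7,j)·(7−j)!.
Computing: 5040 − 5040 + 2520 − 840 + 210 − 42 + 7 − 1 = 1854.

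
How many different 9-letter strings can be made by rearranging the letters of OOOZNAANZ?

7560

Letter multiplicities in OOOZNAANZ: A×2, N×2, O×3, Z×2.
So there are 9! / (3!·2!·2!·2!) = 7560 distinguishable arrangements.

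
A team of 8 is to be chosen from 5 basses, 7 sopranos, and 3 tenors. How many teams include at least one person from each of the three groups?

With no constraint there are C(15,8) = 6435 possible selections.
Selections missing a whole group: no basses → C(10,8) = 45; no sopranos → C(8,8) = 1; no tenors → C(12,8) = 495.
Add back selections omitting two groups (i.e. drawn from a single group): C(5,8) + C(7,8) + C(3,8) = 0.
By inclusion–exclusion: 6435 − 541 + 0 = 5894.

5894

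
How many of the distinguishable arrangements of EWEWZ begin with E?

12

Fix E in the first position and arrange the remaining 4 letters.
Those 4 letters have W appearing twice, giving (4)!/(2!) = 12.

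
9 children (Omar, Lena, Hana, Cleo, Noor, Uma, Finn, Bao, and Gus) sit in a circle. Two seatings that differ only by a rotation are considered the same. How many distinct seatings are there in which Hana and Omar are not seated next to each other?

30240

All circular seatings of 9 people number (8)! = 40320.
Seatings with Hana beside Omar: treat them as a block with 2 internal orders, giving 2 × (7)! = 10080.
Subtracting, 40320 − 10080 = 30240.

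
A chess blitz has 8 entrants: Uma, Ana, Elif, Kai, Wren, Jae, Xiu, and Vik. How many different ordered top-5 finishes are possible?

There are 8 choices for 1st place, 7 for 2nd, and so on down to 4 for position 5.
That gives 8 × 7 × 6 × 5 × 4 = 6720.

6720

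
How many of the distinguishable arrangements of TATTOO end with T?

With the last slot taken by T, it remains to arrange the other 5 letters (ATTOO).
Those 5 letters have O appearing twice and T appearing twice, giving (5)!/(2!·2!) = 30.

30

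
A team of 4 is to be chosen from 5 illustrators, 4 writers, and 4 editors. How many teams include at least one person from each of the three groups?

400

Unrestricted: C(13,4) = 715 ways to pick any 4 of the 13.
Selections missing a whole group: no illustrators → C(8,4) = 70; no writers → C(9,4) = 126; no editors → C(9,4) = 126.
Add back selections omitting two groups (i.e. drawn from a single group): C(5,4) + C(4,4) + C(4,4) = 7.
By inclusion–exclusion: 715 − 322 + 7 = 400.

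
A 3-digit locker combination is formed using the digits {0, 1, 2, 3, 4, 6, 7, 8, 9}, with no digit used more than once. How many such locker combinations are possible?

Choose and order 3 of the 9 symbols: the first digit has 9 options, the next 8, then 7.
That product is 9 × 8 × 7 = 504.

504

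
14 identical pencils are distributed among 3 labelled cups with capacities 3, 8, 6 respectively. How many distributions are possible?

Ignoring the caps, the number of non-negative solutions to x_1+…+x_3 = 14 is C(16,2) = 120.
Subtract solutions that violate a single cap (substitute x_i' = x_i − (cap_i+1)): x_1 ≥ 4 gives C(12,2) = 66; x_2 ≥ 9 gives C(7,2) = 21; x_3 ≥ 7 gives C(9,2) = 36. Together 123.
Add back pairs where two caps are both exceeded: 3 + 10 + 0 = 13.
By inclusion–exclusion the count is 120 − 123 + 13 = 10.

10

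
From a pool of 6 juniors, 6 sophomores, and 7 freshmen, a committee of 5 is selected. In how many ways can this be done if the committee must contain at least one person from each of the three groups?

Total 5-person selections from all 19: C(19,5) = 11628.
Subtract selections that omit an entire group: no juniors → C(13,5) = 1287; no sophomores → C(13,5) = 1287; no freshmen → C(12,5) = 792.
Add back selections omitting two groups (i.e. drawn from a single group): C(6,5) + C(6,5) + C(7,5) = 33.
By inclusion–exclusion: 11628 − 3366 + 33 = 8295.

8295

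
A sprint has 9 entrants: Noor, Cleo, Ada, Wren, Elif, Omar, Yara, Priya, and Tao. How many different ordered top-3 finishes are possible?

There are 9 choices for 1st place, 8 for 2nd, and 7 for 3rd.
That gives 9 × 8 × 7 = 504.

504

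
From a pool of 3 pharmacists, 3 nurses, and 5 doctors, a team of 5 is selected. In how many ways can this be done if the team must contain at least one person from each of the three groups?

Unrestricted: C(11,5) = 462 ways to pick any 5 of the 11.
Selections missing a whole group: no pharmacists → C(8,5) = 56; no nurses → C(8,5) = 56; no doctors → C(6,5) = 6.
Add back selections omitting two groups (i.e. drawn from a single group): C(3,5) + C(3,5) + C(5,5) = 1.
By inclusion–exclusion: 462 − 118 + 1 = 345.

345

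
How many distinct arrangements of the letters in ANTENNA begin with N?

With the first slot taken by N, it remains to arrange the other 6 letters (ATENNA).
Those 6 letters have A appearing twice and N appearing twice, giving (6)!/(2!·2!) = 180.

180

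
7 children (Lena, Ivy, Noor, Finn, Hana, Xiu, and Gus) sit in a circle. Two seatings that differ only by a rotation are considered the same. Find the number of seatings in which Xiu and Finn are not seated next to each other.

Without the restriction there are (6)! = 720 seatings.
Seatings with Xiu beside Finn: treat them as a block with 2 internal orders, giving 2 × (5)! = 240.
Subtracting, 720 − 240 = 480.

480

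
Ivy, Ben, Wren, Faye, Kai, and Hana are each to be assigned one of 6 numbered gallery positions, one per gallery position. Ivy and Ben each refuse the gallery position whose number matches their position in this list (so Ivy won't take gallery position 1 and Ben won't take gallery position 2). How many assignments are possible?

504

Let Aᵢ (for i ∈ {1, 2}) be the placements that put person i in their forbidden gallery position. Any j of these fix j positions, leaving (6−j)! ways to fill the rest, and there are C(2,j) ways to pick which j.
By inclusion–exclusion, the number of valid placements is Σ_{j=0}^{2} (−1)^j C(2,j)·(6−j)!.
Computing: 720 − 240 + 24 = 504.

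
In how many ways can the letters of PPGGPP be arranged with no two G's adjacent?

Total arrangements of PPGGPP: 6!/(4!·2!) = 15.
Arrangements with the G's together: treat GG as one letter, giving (5)!/(4!) = 5.
Hence 15 − 5 = 10.

10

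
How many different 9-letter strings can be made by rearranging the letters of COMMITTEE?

COMMITTEE has 9 letters with E appearing twice, M appearing twice, and T appearing twice.
The number of distinct arrangements is 9!/(2!·2!·2!) = 362880/8 = 45360.

45360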